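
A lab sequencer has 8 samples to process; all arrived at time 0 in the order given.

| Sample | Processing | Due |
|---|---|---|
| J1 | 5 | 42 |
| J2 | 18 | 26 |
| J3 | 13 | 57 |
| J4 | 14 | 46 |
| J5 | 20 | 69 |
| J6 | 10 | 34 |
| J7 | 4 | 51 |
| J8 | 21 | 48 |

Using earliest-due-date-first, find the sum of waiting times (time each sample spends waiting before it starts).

351

EDD (increasing due date): J2 J6 J1 J4 J8 J7 J3 J5.
J2: waits 0, runs 0→18
J6: waits 18, runs 18→28
J1: waits 28, runs 28→33
J4: waits 33, runs 33→47
J8: waits 47, runs 47→68
J7: waits 68, runs 68→72
J3: waits 72, runs 72→85
J5: waits 85, runs 85→105
Sum = 0+18+28+33+47+68+72+85 = 351.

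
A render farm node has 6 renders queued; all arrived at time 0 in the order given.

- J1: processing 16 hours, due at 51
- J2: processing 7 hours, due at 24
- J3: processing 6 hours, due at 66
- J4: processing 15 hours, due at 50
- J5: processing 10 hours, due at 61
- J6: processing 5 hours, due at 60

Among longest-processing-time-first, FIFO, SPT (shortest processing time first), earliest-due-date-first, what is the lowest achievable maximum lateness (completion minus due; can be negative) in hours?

LPT (decreasing processing time): J1 J4 J5 J2 J3 J6.
J1: 0→16, due 51, lateness -35
J4: 16→31, due 50, lateness -19
J5: 31→41, due 61, lateness -20
J2: 41→48, due 24, lateness 24
J3: 48→54, due 66, lateness -12
J6: 54→59, due 60, lateness -1
Maximum = 24.
FIFO (arrival order): J1 J2 J3 J4 J5 J6.
J1: 0→16, due 51, lateness -35
J2: 16→23, due 24, lateness -1
J3: 23→29, due 66, lateness -37
J4: 29→44, due 50, lateness -6
J5: 44→54, due 61, lateness -7
J6: 54→59, due 60, lateness -1
Maximum = -1.
SPT (increasing processing time): J6 J3 J2 J5 J4 J1.
J6: 0→5, due 60, lateness -55
J3: 5→11, due 66, lateness -55
J2: 11→18, due 24, lateness -6
J5: 18→28, due 61, lateness -33
J4: 28→43, due 50, lateness -7
J1: 43→59, due 51, lateness 8
Maximum = 8.
EDD (increasing due date): J2 J4 J1 J6 J5 J3.
J2: 0→7, due 24, lateness -17
J4: 7→22, due 50, lateness -28
J1: 22→38, due 51, lateness -13
J6: 38→43, due 60, lateness -17
J5: 43→53, due 61, lateness -8
J3: 53→59, due 66, lateness -7
Maximum = -7.
LPT 24, FIFO -1, SPT 8, EDD -7 → minimum -7.

-7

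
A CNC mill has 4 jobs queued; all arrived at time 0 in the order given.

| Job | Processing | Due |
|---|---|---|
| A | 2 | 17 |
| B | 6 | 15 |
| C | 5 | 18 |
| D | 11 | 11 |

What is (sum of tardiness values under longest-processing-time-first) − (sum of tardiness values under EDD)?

LPT (decreasing processing time): D B C A.
D: 0→11, due 11, tardiness 0
B: 11→17, due 15, tardiness 2
C: 17→22, due 18, tardiness 4
A: 22→24, due 17, tardiness 7
Sum = 0+2+4+7 = 13.
EDD (increasing due date): D B A C.
D: 0→11, due 11, tardiness 0
B: 11→17, due 15, tardiness 2
A: 17→19, due 17, tardiness 2
C: 19→24, due 18, tardiness 6
Sum = 0+2+2+6 = 10.
Difference = 13 − 10 = 3.

3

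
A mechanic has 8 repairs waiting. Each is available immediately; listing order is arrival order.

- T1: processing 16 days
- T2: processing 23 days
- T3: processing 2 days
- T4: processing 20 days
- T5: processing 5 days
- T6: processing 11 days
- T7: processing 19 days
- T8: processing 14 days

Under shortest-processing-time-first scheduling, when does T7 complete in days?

67

SPT (increasing processing time): T3 T5 T6 T8 T1 T7 T4 T2.
T3: 0→2
T5: 2→7
T6: 7→18
T8: 18→32
T1: 32→48
T7: 48→67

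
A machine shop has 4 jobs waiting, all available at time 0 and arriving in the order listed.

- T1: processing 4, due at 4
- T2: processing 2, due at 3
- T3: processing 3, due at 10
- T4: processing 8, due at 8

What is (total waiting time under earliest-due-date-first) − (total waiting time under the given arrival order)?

3

EDD (increasing due date): T2 T1 T4 T3.
T2: waits 0, runs 0→2
T1: waits 2, runs 2→6
T4: waits 6, runs 6→14
T3: waits 14, runs 14→17
Sum = 0+2+6+14 = 22.
FIFO (arrival order): T1 T2 T3 T4.
T1: waits 0, runs 0→4
T2: waits 4, runs 4→6
T3: waits 6, runs 6→9
T4: waits 9, runs 9→17
Sum = 0+4+6+9 = 19.
Difference = 22 − 19 = 3.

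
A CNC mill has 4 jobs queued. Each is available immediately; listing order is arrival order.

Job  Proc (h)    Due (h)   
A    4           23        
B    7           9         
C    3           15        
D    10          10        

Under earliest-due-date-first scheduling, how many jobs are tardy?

EDD (increasing due date): B D C A.
B: 0→7, due 9, tardiness 0
D: 7→17, due 10, tardiness 7
C: 17→20, due 15, tardiness 5
A: 20→24, due 23, tardiness 1
Late jobs: 3.

3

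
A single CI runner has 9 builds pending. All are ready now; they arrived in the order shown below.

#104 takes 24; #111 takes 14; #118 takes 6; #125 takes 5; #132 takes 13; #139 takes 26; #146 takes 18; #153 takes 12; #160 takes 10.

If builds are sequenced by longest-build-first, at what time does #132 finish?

LPT (decreasing processing time): #139 #104 #146 #111 #132 #153 #160 #118 #125.
#139: 0→26
#104: 26→50
#146: 50→68
#111: 68→82
#132: 82→95

95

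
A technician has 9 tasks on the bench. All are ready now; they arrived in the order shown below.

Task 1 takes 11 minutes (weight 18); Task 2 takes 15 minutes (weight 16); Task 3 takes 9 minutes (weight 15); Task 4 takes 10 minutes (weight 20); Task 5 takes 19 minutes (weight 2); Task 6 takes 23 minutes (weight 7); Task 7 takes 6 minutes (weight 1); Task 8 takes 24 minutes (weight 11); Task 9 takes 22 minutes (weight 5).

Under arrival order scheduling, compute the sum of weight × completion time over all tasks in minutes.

FIFO (arrival order): Task 1 Task 2 Task 3 Task 4 Task 5 Task 6 Task 7 Task 8 Task 9.
Task 1: finishes 11, weight 18, w·C = 198
Task 2: finishes 26, weight 16, w·C = 416
Task 3: finishes 35, weight 15, w·C = 525
Task 4: finishes 45, weight 20, w·C = 900
Task 5: finishes 64, weight 2, w·C = 128
Task 6: finishes 87, weight 7, w·C = 609
Task 7: finishes 93, weight 1, w·C = 93
Task 8: finishes 117, weight 11, w·C = 1287
Task 9: finishes 139, weight 5, w·C = 695
Sum = 198+416+525+900+128+609+93+1287+695 = 4851.

4851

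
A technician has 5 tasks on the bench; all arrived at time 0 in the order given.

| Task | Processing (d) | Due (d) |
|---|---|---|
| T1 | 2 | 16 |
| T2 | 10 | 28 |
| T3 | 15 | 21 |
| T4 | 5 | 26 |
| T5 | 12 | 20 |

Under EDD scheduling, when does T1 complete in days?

2

EDD (increasing due date): T1 T5 T3 T4 T2.
T1: 0→2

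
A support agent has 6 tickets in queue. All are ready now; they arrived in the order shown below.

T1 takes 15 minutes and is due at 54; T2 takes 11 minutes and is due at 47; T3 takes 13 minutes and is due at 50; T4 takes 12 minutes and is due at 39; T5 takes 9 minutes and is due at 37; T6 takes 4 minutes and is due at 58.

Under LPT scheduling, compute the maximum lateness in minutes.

23

LPT (decreasing processing time): T1 T3 T4 T2 T5 T6.
T1: 0→15, due 54, lateness -39
T3: 15→28, due 50, lateness -22
T4: 28→40, due 39, lateness 1
T2: 40→51, due 47, lateness 4
T5: 51→60, due 37, lateness 23
T6: 60→64, due 58, lateness 6
Maximum = 23.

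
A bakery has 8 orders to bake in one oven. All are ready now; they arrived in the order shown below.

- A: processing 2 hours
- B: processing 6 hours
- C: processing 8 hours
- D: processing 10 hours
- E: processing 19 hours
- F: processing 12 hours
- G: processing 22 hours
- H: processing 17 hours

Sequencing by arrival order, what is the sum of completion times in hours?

329

FIFO (arrival order): A B C D E F G H.
A: 0→2
B: 2→8
C: 8→16
D: 16→26
E: 26→45
F: 45→57
G: 57→79
H: 79→96
Sum = 2+8+16+26+45+57+79+96 = 329.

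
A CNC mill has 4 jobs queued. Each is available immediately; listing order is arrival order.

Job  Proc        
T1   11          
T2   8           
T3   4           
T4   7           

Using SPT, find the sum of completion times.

64

SPT (increasing processing time): T3 T4 T2 T1.
T3: 0→4
T4: 4→11
T2: 11→19
T1: 19→30
Sum = 4+11+19+30 = 64.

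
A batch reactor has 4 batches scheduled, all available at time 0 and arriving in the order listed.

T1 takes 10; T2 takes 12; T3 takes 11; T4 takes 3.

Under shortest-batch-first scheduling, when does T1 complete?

13

SPT (increasing processing time): T4 T1 T3 T2.
T4: 0→3
T1: 3→13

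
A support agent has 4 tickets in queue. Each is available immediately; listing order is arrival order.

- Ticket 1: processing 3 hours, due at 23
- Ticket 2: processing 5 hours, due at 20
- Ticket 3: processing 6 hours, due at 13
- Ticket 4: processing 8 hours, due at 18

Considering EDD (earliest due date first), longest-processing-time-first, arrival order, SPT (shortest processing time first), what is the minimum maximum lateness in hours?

-1

EDD (increasing due date): Ticket 3 Ticket 4 Ticket 2 Ticket 1.
Ticket 3: 0→6, due 13, lateness -7
Ticket 4: 6→14, due 18, lateness -4
Ticket 2: 14→19, due 20, lateness -1
Ticket 1: 19→22, due 23, lateness -1
Maximum = -1.
LPT (decreasing processing time): Ticket 4 Ticket 3 Ticket 2 Ticket 1.
Ticket 4: 0→8, due 18, lateness -10
Ticket 3: 8→14, due 13, lateness 1
Ticket 2: 14→19, due 20, lateness -1
Ticket 1: 19→22, due 23, lateness -1
Maximum = 1.
FIFO (arrival order): Ticket 1 Ticket 2 Ticket 3 Ticket 4.
Ticket 1: 0→3, due 23, lateness -20
Ticket 2: 3→8, due 20, lateness -12
Ticket 3: 8→14, due 13, lateness 1
Ticket 4: 14→22, due 18, lateness 4
Maximum = 4.
SPT (increasing processing time): Ticket 1 Ticket 2 Ticket 3 Ticket 4.
Ticket 1: 0→3, due 23, lateness -20
Ticket 2: 3→8, due 20, lateness -12
Ticket 3: 8→14, due 13, lateness 1
Ticket 4: 14→22, due 18, lateness 4
Maximum = 4.
EDD -1, LPT 1, FIFO 4, SPT 4 → minimum -1.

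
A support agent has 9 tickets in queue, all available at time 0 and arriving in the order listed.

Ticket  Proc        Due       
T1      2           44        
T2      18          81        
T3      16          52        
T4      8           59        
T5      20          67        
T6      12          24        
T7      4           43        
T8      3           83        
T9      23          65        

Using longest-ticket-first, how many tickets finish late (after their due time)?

6

LPT (decreasing processing time): T9 T5 T2 T3 T6 T4 T7 T8 T1.
T9: 0→23, due 65, tardiness 0
T5: 23→43, due 67, tardiness 0
T2: 43→61, due 81, tardiness 0
T3: 61→77, due 52, tardiness 25
T6: 77→89, due 24, tardiness 65
T4: 89→97, due 59, tardiness 38
T7: 97→101, due 43, tardiness 58
T8: 101→104, due 83, tardiness 21
T1: 104→106, due 44, tardiness 62
Late tickets: 6.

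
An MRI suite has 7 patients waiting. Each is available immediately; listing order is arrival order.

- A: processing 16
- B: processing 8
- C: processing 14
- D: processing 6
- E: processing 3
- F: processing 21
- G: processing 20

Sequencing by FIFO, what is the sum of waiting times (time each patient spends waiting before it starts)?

FIFO (arrival order): A B C D E F G.
A: waits 0, runs 0→16
B: waits 16, runs 16→24
C: waits 24, runs 24→38
D: waits 38, runs 38→44
E: waits 44, runs 44→47
F: waits 47, runs 47→68
G: waits 68, runs 68→88
Sum = 0+16+24+38+44+47+68 = 237.

237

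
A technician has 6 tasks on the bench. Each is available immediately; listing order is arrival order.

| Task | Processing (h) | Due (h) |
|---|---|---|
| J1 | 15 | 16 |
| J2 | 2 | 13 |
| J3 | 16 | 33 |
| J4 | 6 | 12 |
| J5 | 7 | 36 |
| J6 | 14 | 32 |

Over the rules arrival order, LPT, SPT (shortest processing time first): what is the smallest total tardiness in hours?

FIFO (arrival order): J1 J2 J3 J4 J5 J6.
J1: 0→15, due 16, tardiness 0
J2: 15→17, due 13, tardiness 4
J3: 17→33, due 33, tardiness 0
J4: 33→39, due 12, tardiness 27
J5: 39→46, due 36, tardiness 10
J6: 46→60, due 32, tardiness 28
Sum = 0+4+0+27+10+28 = 69.
LPT (decreasing processing time): J3 J1 J6 J5 J4 J2.
J3: 0→16, due 33, tardiness 0
J1: 16→31, due 16, tardiness 15
J6: 31→45, due 32, tardiness 13
J5: 45→52, due 36, tardiness 16
J4: 52→58, due 12, tardiness 46
J2: 58→60, due 13, tardiness 47
Sum = 0+15+13+16+46+47 = 137.
SPT (increasing processing time): J2 J4 J5 J6 J1 J3.
J2: 0→2, due 13, tardiness 0
J4: 2→8, due 12, tardiness 0
J5: 8→15, due 36, tardiness 0
J6: 15→29, due 32, tardiness 0
J1: 29→44, due 16, tardiness 28
J3: 44→60, due 33, tardiness 27
Sum = 0+0+0+0+28+27 = 55.
FIFO 69, LPT 137, SPT 55 → minimum 55.

55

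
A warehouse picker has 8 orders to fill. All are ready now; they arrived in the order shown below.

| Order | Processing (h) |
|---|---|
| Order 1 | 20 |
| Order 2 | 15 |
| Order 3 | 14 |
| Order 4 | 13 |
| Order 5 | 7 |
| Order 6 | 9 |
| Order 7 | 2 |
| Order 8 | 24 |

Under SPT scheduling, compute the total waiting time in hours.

245

SPT (increasing processing time): Order 7 Order 5 Order 6 Order 4 Order 3 Order 2 Order 1 Order 8.
Order 7: waits 0, runs 0→2
Order 5: waits 2, runs 2→9
Order 6: waits 9, runs 9→18
Order 4: waits 18, runs 18→31
Order 3: waits 31, runs 31→45
Order 2: waits 45, runs 45→60
Order 1: waits 60, runs 60→80
Order 8: waits 80, runs 80→104
Sum = 0+2+9+18+31+45+60+80 = 245.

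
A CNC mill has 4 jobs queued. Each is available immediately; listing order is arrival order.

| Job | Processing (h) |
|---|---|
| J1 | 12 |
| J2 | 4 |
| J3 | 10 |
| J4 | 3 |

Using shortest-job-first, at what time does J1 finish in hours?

SPT (increasing processing time): J4 J2 J3 J1.
J4: 0→3
J2: 3→7
J3: 7→17
J1: 17→29

29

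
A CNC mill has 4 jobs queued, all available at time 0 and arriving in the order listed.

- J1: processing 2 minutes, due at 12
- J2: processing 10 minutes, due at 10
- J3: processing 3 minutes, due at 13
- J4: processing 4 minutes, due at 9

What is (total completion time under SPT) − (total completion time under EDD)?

SPT (increasing processing time): J1 J3 J4 J2.
J1: 0→2
J3: 2→5
J4: 5→9
J2: 9→19
Sum = 2+5+9+19 = 35.
EDD (increasing due date): J4 J2 J1 J3.
J4: 0→4
J2: 4→14
J1: 14→16
J3: 16→19
Sum = 4+14+16+19 = 53.
Difference = 35 − 53 = -18.

-18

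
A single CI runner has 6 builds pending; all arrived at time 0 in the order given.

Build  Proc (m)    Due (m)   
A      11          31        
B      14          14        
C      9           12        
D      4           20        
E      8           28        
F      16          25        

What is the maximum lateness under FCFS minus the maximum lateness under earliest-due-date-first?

6

FIFO (arrival order): A B C D E F.
A: 0→11, due 31, lateness -20
B: 11→25, due 14, lateness 11
C: 25→34, due 12, lateness 22
D: 34→38, due 20, lateness 18
E: 38→46, due 28, lateness 18
F: 46→62, due 25, lateness 37
Maximum = 37.
EDD (increasing due date): C B D F E A.
C: 0→9, due 12, lateness -3
B: 9→23, due 14, lateness 9
D: 23→27, due 20, lateness 7
F: 27→43, due 25, lateness 18
E: 43→51, due 28, lateness 23
A: 51→62, due 31, lateness 31
Maximum = 31.
Difference = 37 − 31 = 6.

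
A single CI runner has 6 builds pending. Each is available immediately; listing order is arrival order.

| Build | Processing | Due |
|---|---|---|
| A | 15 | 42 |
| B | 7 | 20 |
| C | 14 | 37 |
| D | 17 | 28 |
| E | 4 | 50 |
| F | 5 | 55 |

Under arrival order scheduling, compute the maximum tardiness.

FIFO (arrival order): A B C D E F.
A: 0→15, due 42, tardiness 0
B: 15→22, due 20, tardiness 2
C: 22→36, due 37, tardiness 0
D: 36→53, due 28, tardiness 25
E: 53→57, due 50, tardiness 7
F: 57→62, due 55, tardiness 7
Maximum = 25.

25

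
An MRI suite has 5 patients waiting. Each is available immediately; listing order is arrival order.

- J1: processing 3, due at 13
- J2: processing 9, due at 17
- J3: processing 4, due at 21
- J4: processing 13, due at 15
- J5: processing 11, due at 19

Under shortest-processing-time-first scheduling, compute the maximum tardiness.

25

SPT (increasing processing time): J1 J3 J2 J5 J4.
J1: 0→3, due 13, tardiness 0
J3: 3→7, due 21, tardiness 0
J2: 7→16, due 17, tardiness 0
J5: 16→27, due 19, tardiness 8
J4: 27→40, due 15, tardiness 25
Maximum = 25.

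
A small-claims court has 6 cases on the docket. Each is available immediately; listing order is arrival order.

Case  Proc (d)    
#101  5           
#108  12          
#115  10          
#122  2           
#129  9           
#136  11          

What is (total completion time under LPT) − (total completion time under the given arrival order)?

41

LPT (decreasing processing time): #108 #136 #115 #129 #101 #122.
#108: 0→12
#136: 12→23
#115: 23→33
#129: 33→42
#101: 42→47
#122: 47→49
Sum = 12+23+33+42+47+49 = 206.
FIFO (arrival order): #101 #108 #115 #122 #129 #136.
#101: 0→5
#108: 5→17
#115: 17→27
#122: 27→29
#129: 29→38
#136: 38→49
Sum = 5+17+27+29+38+49 = 165.
Difference = 206 − 165 = 41.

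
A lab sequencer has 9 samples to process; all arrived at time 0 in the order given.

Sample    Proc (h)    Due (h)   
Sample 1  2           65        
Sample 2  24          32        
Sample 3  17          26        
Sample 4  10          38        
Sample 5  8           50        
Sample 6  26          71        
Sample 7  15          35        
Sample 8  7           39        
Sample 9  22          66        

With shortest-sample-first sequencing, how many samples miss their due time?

SPT (increasing processing time): Sample 1 Sample 8 Sample 5 Sample 4 Sample 7 Sample 3 Sample 9 Sample 2 Sample 6.
Sample 1: 0→2, due 65, tardiness 0
Sample 8: 2→9, due 39, tardiness 0
Sample 5: 9→17, due 50, tardiness 0
Sample 4: 17→27, due 38, tardiness 0
Sample 7: 27→42, due 35, tardiness 7
Sample 3: 42→59, due 26, tardiness 33
Sample 9: 59→81, due 66, tardiness 15
Sample 2: 81→105, due 32, tardiness 73
Sample 6: 105→131, due 71, tardiness 60
Late samples: 5.

5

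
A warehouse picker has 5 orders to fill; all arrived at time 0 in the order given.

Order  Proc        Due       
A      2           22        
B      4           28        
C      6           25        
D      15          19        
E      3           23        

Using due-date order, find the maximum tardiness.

2

EDD (increasing due date): D A E C B.
D: 0→15, due 19, tardiness 0
A: 15→17, due 22, tardiness 0
E: 17→20, due 23, tardiness 0
C: 20→26, due 25, tardiness 1
B: 26→30, due 28, tardiness 2
Maximum = 2.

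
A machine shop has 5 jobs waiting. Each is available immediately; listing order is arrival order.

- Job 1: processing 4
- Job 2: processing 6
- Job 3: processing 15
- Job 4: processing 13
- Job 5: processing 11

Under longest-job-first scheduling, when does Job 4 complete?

28

LPT (decreasing processing time): Job 3 Job 4 Job 5 Job 2 Job 1.
Job 3: 0→15
Job 4: 15→28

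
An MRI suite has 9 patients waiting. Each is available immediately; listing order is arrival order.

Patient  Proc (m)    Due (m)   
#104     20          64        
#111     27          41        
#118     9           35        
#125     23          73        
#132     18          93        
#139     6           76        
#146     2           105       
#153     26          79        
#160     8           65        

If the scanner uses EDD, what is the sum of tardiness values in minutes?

149

EDD (increasing due date): #118 #111 #104 #160 #125 #139 #153 #132 #146.
#118: 0→9, due 35, tardiness 0
#111: 9→36, due 41, tardiness 0
#104: 36→56, due 64, tardiness 0
#160: 56→64, due 65, tardiness 0
#125: 64→87, due 73, tardiness 14
#139: 87→93, due 76, tardiness 17
#153: 93→119, due 79, tardiness 40
#132: 119→137, due 93, tardiness 44
#146: 137→139, due 105, tardiness 34
Sum = 0+0+0+0+14+17+40+44+34 = 149.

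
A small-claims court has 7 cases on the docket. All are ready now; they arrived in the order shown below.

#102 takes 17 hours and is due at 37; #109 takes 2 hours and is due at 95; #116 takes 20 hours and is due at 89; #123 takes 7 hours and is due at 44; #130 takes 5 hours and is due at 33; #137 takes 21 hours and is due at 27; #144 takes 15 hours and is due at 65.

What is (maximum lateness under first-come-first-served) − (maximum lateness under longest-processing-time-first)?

FIFO (arrival order): #102 #109 #116 #123 #130 #137 #144.
#102: 0→17, due 37, lateness -20
#109: 17→19, due 95, lateness -76
#116: 19→39, due 89, lateness -50
#123: 39→46, due 44, lateness 2
#130: 46→51, due 33, lateness 18
#137: 51→72, due 27, lateness 45
#144: 72→87, due 65, lateness 22
Maximum = 45.
LPT (decreasing processing time): #137 #116 #102 #144 #123 #130 #109.
#137: 0→21, due 27, lateness -6
#116: 21→41, due 89, lateness -48
#102: 41→58, due 37, lateness 21
#144: 58→73, due 65, lateness 8
#123: 73→80, due 44, lateness 36
#130: 80→85, due 33, lateness 52
#109: 85→87, due 95, lateness -8
Maximum = 52.
Difference = 45 − 52 = -7.

-7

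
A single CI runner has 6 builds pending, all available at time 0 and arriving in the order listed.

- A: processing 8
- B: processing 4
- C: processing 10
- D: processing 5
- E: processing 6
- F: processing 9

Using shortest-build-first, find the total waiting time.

83

SPT (increasing processing time): B D E A F C.
B: waits 0, runs 0→4
D: waits 4, runs 4→9
E: waits 9, runs 9→15
A: waits 15, runs 15→23
F: waits 23, runs 23→32
C: waits 32, runs 32→42
Sum = 0+4+9+15+23+32 = 83.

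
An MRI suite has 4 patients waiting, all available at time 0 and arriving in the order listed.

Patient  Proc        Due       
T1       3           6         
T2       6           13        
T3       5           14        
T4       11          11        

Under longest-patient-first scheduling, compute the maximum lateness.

LPT (decreasing processing time): T4 T2 T3 T1.
T4: 0→11, due 11, lateness 0
T2: 11→17, due 13, lateness 4
T3: 17→22, due 14, lateness 8
T1: 22→25, due 6, lateness 19
Maximum = 19.

19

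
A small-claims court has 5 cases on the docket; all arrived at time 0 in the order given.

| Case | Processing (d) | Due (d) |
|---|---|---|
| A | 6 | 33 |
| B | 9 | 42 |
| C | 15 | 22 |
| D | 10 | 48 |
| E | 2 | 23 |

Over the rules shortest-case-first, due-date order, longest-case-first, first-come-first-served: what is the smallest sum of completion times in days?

SPT (increasing processing time): E A B D C.
E: 0→2
A: 2→8
B: 8→17
D: 17→27
C: 27→42
Sum = 2+8+17+27+42 = 96.
EDD (increasing due date): C E A B D.
C: 0→15
E: 15→17
A: 17→23
B: 23→32
D: 32→42
Sum = 15+17+23+32+42 = 129.
LPT (decreasing processing time): C D B A E.
C: 0→15
D: 15→25
B: 25→34
A: 34→40
E: 40→42
Sum = 15+25+34+40+42 = 156.
FIFO (arrival order): A B C D E.
A: 0→6
B: 6→15
C: 15→30
D: 30→40
E: 40→42
Sum = 6+15+30+40+42 = 133.
SPT 96, EDD 129, LPT 156, FIFO 133 → minimum 96.

96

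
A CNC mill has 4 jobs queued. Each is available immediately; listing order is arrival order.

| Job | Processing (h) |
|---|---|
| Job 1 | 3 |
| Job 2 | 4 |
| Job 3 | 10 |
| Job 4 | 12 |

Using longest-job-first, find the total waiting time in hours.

LPT (decreasing processing time): Job 4 Job 3 Job 2 Job 1.
Job 4: waits 0, runs 0→12
Job 3: waits 12, runs 12→22
Job 2: waits 22, runs 22→26
Job 1: waits 26, runs 26→29
Sum = 0+12+22+26 = 60.

60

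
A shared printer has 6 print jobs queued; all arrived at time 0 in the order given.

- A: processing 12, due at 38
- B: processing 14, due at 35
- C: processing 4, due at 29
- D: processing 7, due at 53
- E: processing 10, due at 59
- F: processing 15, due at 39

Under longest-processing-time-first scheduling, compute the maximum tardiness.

33

LPT (decreasing processing time): F B A E D C.
F: 0→15, due 39, tardiness 0
B: 15→29, due 35, tardiness 0
A: 29→41, due 38, tardiness 3
E: 41→51, due 59, tardiness 0
D: 51→58, due 53, tardiness 5
C: 58→62, due 29, tardiness 33
Maximum = 33.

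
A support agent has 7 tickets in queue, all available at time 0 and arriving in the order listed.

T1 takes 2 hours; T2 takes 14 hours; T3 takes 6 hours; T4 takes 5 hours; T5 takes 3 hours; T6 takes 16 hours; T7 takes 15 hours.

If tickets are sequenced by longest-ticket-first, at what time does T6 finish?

LPT (decreasing processing time): T6 T7 T2 T3 T4 T5 T1.
T6: 0→16

16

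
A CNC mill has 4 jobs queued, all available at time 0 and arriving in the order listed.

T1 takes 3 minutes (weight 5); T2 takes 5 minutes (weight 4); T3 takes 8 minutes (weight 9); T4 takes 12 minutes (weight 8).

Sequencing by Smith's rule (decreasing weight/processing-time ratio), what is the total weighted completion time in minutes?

WSPT (decreasing weight/processing-time ratio): T1 T3 T2 T4.
T1: finishes 3, weight 5, w·C = 15
T3: finishes 11, weight 9, w·C = 99
T2: finishes 16, weight 4, w·C = 64
T4: finishes 28, weight 8, w·C = 224
Sum = 15+99+64+224 = 402.

402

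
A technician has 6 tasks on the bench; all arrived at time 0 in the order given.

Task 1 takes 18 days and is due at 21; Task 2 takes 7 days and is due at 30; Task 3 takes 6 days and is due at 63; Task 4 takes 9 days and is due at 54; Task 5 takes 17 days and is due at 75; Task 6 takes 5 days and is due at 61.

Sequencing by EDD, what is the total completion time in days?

223

EDD (increasing due date): Task 1 Task 2 Task 4 Task 6 Task 3 Task 5.
Task 1: 0→18
Task 2: 18→25
Task 4: 25→34
Task 6: 34→39
Task 3: 39→45
Task 5: 45→62
Sum = 18+25+34+39+45+62 = 223.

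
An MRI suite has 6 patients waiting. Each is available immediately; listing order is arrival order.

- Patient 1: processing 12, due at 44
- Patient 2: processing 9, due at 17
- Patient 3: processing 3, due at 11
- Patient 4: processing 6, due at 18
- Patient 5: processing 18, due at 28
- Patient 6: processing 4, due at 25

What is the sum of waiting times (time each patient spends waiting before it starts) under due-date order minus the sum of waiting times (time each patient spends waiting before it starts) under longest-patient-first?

-86

EDD (increasing due date): Patient 3 Patient 2 Patient 4 Patient 6 Patient 5 Patient 1.
Patient 3: waits 0, runs 0→3
Patient 2: waits 3, runs 3→12
Patient 4: waits 12, runs 12→18
Patient 6: waits 18, runs 18→22
Patient 5: waits 22, runs 22→40
Patient 1: waits 40, runs 40→52
Sum = 0+3+12+18+22+40 = 95.
LPT (decreasing processing time): Patient 5 Patient 1 Patient 2 Patient 4 Patient 6 Patient 3.
Patient 5: waits 0, runs 0→18
Patient 1: waits 18, runs 18→30
Patient 2: waits 30, runs 30→39
Patient 4: waits 39, runs 39→45
Patient 6: waits 45, runs 45→49
Patient 3: waits 49, runs 49→52
Sum = 0+18+30+39+45+49 = 181.
Difference = 95 − 181 = -86.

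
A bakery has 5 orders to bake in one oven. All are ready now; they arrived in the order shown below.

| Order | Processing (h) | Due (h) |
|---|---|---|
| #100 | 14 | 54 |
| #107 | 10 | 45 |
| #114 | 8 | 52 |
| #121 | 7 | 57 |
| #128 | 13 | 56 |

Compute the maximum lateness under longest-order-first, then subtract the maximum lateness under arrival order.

LPT (decreasing processing time): #100 #128 #107 #114 #121.
#100: 0→14, due 54, lateness -40
#128: 14→27, due 56, lateness -29
#107: 27→37, due 45, lateness -8
#114: 37→45, due 52, lateness -7
#121: 45→52, due 57, lateness -5
Maximum = -5.
FIFO (arrival order): #100 #107 #114 #121 #128.
#100: 0→14, due 54, lateness -40
#107: 14→24, due 45, lateness -21
#114: 24→32, due 52, lateness -20
#121: 32→39, due 57, lateness -18
#128: 39→52, due 56, lateness -4
Maximum = -4.
Difference = -5 − -4 = -1.

-1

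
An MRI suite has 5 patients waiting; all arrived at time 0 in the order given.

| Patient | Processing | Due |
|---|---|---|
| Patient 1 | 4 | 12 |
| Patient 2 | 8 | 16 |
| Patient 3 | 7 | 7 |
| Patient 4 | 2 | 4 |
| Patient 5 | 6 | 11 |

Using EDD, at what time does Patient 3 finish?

EDD (increasing due date): Patient 4 Patient 3 Patient 5 Patient 1 Patient 2.
Patient 4: 0→2
Patient 3: 2→9

9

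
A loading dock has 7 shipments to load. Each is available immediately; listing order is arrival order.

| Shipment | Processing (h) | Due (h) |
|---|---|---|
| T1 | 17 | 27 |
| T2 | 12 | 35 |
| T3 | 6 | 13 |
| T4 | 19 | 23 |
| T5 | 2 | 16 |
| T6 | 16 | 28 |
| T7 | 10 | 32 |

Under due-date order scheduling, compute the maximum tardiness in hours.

EDD (increasing due date): T3 T5 T4 T1 T6 T7 T2.
T3: 0→6, due 13, tardiness 0
T5: 6→8, due 16, tardiness 0
T4: 8→27, due 23, tardiness 4
T1: 27→44, due 27, tardiness 17
T6: 44→60, due 28, tardiness 32
T7: 60→70, due 32, tardiness 38
T2: 70→82, due 35, tardiness 47
Maximum = 47.

47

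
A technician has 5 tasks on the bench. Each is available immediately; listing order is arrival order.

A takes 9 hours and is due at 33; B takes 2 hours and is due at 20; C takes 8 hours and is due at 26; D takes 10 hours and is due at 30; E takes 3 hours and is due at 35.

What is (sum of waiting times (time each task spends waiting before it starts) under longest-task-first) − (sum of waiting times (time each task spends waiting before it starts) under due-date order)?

LPT (decreasing processing time): D A C E B.
D: waits 0, runs 0→10
A: waits 10, runs 10→19
C: waits 19, runs 19→27
E: waits 27, runs 27→30
B: waits 30, runs 30→32
Sum = 0+10+19+27+30 = 86.
EDD (increasing due date): B C D A E.
B: waits 0, runs 0→2
C: waits 2, runs 2→10
D: waits 10, runs 10→20
A: waits 20, runs 20→29
E: waits 29, runs 29→32
Sum = 0+2+10+20+29 = 61.
Difference = 86 − 61 = 25.

25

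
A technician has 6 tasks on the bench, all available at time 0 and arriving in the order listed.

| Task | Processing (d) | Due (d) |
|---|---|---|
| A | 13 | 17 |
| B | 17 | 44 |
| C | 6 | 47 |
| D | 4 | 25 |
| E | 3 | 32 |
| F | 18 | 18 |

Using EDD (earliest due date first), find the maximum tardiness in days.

14

EDD (increasing due date): A F D E B C.
A: 0→13, due 17, tardiness 0
F: 13→31, due 18, tardiness 13
D: 31→35, due 25, tardiness 10
E: 35→38, due 32, tardiness 6
B: 38→55, due 44, tardiness 11
C: 55→61, due 47, tardiness 14
Maximum = 14.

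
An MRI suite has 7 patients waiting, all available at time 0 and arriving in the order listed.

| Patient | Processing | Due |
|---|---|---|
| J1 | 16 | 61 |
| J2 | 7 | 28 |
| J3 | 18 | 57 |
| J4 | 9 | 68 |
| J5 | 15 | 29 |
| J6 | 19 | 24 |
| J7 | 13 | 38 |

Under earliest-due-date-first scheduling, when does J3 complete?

72

EDD (increasing due date): J6 J2 J5 J7 J3 J1 J4.
J6: 0→19
J2: 19→26
J5: 26→41
J7: 41→54
J3: 54→72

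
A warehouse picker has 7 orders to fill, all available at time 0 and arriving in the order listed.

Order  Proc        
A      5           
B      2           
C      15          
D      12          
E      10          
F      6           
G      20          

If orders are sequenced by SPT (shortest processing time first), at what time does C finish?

SPT (increasing processing time): B A F E D C G.
B: 0→2
A: 2→7
F: 7→13
E: 13→23
D: 23→35
C: 35→50

50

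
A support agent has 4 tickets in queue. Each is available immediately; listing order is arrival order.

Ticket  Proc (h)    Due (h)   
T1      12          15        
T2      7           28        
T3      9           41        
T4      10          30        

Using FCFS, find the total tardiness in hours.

FIFO (arrival order): T1 T2 T3 T4.
T1: 0→12, due 15, tardiness 0
T2: 12→19, due 28, tardiness 0
T3: 19→28, due 41, tardiness 0
T4: 28→38, due 30, tardiness 8
Sum = 0+0+0+8 = 8.

8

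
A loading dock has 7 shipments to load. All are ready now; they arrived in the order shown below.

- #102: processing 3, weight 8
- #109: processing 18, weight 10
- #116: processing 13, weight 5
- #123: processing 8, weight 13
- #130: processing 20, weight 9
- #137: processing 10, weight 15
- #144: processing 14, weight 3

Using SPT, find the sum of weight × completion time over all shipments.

2230

SPT (increasing processing time): #102 #123 #137 #116 #144 #109 #130.
#102: finishes 3, weight 8, w·C = 24
#123: finishes 11, weight 13, w·C = 143
#137: finishes 21, weight 15, w·C = 315
#116: finishes 34, weight 5, w·C = 170
#144: finishes 48, weight 3, w·C = 144
#109: finishes 66, weight 10, w·C = 660
#130: finishes 86, weight 9, w·C = 774
Sum = 24+143+315+170+144+660+774 = 2230.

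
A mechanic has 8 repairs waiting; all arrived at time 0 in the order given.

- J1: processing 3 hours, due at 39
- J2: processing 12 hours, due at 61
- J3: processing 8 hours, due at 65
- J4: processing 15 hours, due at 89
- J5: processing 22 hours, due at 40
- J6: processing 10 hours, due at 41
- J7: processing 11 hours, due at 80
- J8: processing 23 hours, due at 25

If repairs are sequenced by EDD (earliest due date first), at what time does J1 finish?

26

EDD (increasing due date): J8 J1 J5 J6 J2 J3 J7 J4.
J8: 0→23
J1: 23→26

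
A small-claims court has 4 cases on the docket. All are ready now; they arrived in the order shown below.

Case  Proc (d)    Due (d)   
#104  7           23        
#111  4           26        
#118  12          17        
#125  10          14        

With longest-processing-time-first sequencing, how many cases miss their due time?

3

LPT (decreasing processing time): #118 #125 #104 #111.
#118: 0→12, due 17, tardiness 0
#125: 12→22, due 14, tardiness 8
#104: 22→29, due 23, tardiness 6
#111: 29→33, due 26, tardiness 7
Late cases: 3.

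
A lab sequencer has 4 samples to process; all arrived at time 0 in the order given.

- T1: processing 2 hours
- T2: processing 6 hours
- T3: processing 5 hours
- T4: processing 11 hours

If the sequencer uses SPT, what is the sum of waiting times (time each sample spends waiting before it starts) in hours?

SPT (increasing processing time): T1 T3 T2 T4.
T1: waits 0, runs 0→2
T3: waits 2, runs 2→7
T2: waits 7, runs 7→13
T4: waits 13, runs 13→24
Sum = 0+2+7+13 = 22.

22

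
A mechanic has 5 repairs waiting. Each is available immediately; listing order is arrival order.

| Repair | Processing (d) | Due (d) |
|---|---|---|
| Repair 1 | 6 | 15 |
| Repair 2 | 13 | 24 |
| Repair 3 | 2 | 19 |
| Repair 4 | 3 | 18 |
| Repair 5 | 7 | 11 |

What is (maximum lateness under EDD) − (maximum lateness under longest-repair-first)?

EDD (increasing due date): Repair 5 Repair 1 Repair 4 Repair 3 Repair 2.
Repair 5: 0→7, due 11, lateness -4
Repair 1: 7→13, due 15, lateness -2
Repair 4: 13→16, due 18, lateness -2
Repair 3: 16→18, due 19, lateness -1
Repair 2: 18→31, due 24, lateness 7
Maximum = 7.
LPT (decreasing processing time): Repair 2 Repair 5 Repair 1 Repair 4 Repair 3.
Repair 2: 0→13, due 24, lateness -11
Repair 5: 13→20, due 11, lateness 9
Repair 1: 20→26, due 15, lateness 11
Repair 4: 26→29, due 18, lateness 11
Repair 3: 29→31, due 19, lateness 12
Maximum = 12.
Difference = 7 − 12 = -5.

-5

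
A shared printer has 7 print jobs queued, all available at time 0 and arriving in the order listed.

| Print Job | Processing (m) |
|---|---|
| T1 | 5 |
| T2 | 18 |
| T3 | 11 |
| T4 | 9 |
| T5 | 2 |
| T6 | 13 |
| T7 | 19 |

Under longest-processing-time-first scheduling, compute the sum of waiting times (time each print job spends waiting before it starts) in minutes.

LPT (decreasing processing time): T7 T2 T6 T3 T4 T1 T5.
T7: waits 0, runs 0→19
T2: waits 19, runs 19→37
T6: waits 37, runs 37→50
T3: waits 50, runs 50→61
T4: waits 61, runs 61→70
T1: waits 70, runs 70→75
T5: waits 75, runs 75→77
Sum = 0+19+37+50+61+70+75 = 312.

312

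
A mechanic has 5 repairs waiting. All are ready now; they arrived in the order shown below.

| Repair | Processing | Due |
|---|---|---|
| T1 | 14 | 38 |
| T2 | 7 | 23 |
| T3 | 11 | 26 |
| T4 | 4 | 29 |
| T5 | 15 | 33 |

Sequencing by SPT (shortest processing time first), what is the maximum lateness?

18

SPT (increasing processing time): T4 T2 T3 T1 T5.
T4: 0→4, due 29, lateness -25
T2: 4→11, due 23, lateness -12
T3: 11→22, due 26, lateness -4
T1: 22→36, due 38, lateness -2
T5: 36→51, due 33, lateness 18
Maximum = 18.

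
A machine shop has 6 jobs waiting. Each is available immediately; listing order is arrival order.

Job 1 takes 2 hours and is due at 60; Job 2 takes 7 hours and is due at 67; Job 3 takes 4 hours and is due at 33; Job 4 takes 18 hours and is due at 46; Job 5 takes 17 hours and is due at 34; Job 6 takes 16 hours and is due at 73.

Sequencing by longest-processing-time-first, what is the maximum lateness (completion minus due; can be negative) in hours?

LPT (decreasing processing time): Job 4 Job 5 Job 6 Job 2 Job 3 Job 1.
Job 4: 0→18, due 46, lateness -28
Job 5: 18→35, due 34, lateness 1
Job 6: 35→51, due 73, lateness -22
Job 2: 51→58, due 67, lateness -9
Job 3: 58→62, due 33, lateness 29
Job 1: 62→64, due 60, lateness 4
Maximum = 29.

29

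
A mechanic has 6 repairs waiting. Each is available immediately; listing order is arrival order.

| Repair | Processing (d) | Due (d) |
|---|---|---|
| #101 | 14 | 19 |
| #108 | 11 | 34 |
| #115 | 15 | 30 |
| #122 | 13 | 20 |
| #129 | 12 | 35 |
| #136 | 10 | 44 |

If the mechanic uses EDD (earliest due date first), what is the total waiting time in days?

201

EDD (increasing due date): #101 #122 #115 #108 #129 #136.
#101: waits 0, runs 0→14
#122: waits 14, runs 14→27
#115: waits 27, runs 27→42
#108: waits 42, runs 42→53
#129: waits 53, runs 53→65
#136: waits 65, runs 65→75
Sum = 0+14+27+42+53+65 = 201.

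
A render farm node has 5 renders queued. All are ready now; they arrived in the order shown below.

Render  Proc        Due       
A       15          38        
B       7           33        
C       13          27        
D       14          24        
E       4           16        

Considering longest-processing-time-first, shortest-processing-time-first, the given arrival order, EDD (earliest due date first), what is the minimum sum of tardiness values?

24

LPT (decreasing processing time): A D C B E.
A: 0→15, due 38, tardiness 0
D: 15→29, due 24, tardiness 5
C: 29→42, due 27, tardiness 15
B: 42→49, due 33, tardiness 16
E: 49→53, due 16, tardiness 37
Sum = 0+5+15+16+37 = 73.
SPT (increasing processing time): E B C D A.
E: 0→4, due 16, tardiness 0
B: 4→11, due 33, tardiness 0
C: 11→24, due 27, tardiness 0
D: 24→38, due 24, tardiness 14
A: 38→53, due 38, tardiness 15
Sum = 0+0+0+14+15 = 29.
FIFO (arrival order): A B C D E.
A: 0→15, due 38, tardiness 0
B: 15→22, due 33, tardiness 0
C: 22→35, due 27, tardiness 8
D: 35→49, due 24, tardiness 25
E: 49→53, due 16, tardiness 37
Sum = 0+0+8+25+37 = 70.
EDD (increasing due date): E D C B A.
E: 0→4, due 16, tardiness 0
D: 4→18, due 24, tardiness 0
C: 18→31, due 27, tardiness 4
B: 31→38, due 33, tardiness 5
A: 38→53, due 38, tardiness 15
Sum = 0+0+4+5+15 = 24.
LPT 73, SPT 29, FIFO 70, EDD 24 → minimum 24.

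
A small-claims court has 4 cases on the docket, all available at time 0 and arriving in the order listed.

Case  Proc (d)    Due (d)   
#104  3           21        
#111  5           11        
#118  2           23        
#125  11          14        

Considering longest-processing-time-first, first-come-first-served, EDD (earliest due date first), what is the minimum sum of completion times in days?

42

LPT (decreasing processing time): #125 #111 #104 #118.
#125: 0→11
#111: 11→16
#104: 16→19
#118: 19→21
Sum = 11+16+19+21 = 67.
FIFO (arrival order): #104 #111 #118 #125.
#104: 0→3
#111: 3→8
#118: 8→10
#125: 10→21
Sum = 3+8+10+21 = 42.
EDD (increasing due date): #111 #125 #104 #118.
#111: 0→5
#125: 5→16
#104: 16→19
#118: 19→21
Sum = 5+16+19+21 = 61.
LPT 67, FIFO 42, EDD 61 → minimum 42.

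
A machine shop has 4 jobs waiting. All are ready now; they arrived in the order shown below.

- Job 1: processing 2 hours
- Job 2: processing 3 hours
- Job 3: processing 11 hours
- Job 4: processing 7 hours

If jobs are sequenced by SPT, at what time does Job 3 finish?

23

SPT (increasing processing time): Job 1 Job 2 Job 4 Job 3.
Job 1: 0→2
Job 2: 2→5
Job 4: 5→12
Job 3: 12→23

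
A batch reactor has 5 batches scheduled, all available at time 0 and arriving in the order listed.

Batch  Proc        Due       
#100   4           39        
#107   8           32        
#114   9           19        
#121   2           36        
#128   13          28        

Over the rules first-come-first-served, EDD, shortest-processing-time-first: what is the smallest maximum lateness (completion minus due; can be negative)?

FIFO (arrival order): #100 #107 #114 #121 #128.
#100: 0→4, due 39, lateness -35
#107: 4→12, due 32, lateness -20
#114: 12→21, due 19, lateness 2
#121: 21→23, due 36, lateness -13
#128: 23→36, due 28, lateness 8
Maximum = 8.
EDD (increasing due date): #114 #128 #107 #121 #100.
#114: 0→9, due 19, lateness -10
#128: 9→22, due 28, lateness -6
#107: 22→30, due 32, lateness -2
#121: 30→32, due 36, lateness -4
#100: 32→36, due 39, lateness -3
Maximum = -2.
SPT (increasing processing time): #121 #100 #107 #114 #128.
#121: 0→2, due 36, lateness -34
#100: 2→6, due 39, lateness -33
#107: 6→14, due 32, lateness -18
#114: 14→23, due 19, lateness 4
#128: 23→36, due 28, lateness 8
Maximum = 8.
FIFO 8, EDD -2, SPT 8 → minimum -2.

-2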